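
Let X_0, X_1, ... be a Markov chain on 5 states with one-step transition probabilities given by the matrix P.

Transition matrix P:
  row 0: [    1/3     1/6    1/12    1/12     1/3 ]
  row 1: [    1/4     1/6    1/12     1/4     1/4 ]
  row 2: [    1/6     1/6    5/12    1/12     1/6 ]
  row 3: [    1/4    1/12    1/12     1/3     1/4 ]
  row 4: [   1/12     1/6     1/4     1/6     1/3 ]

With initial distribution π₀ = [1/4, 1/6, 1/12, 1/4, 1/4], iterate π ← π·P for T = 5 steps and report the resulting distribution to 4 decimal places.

π = [0.2053, 0.1520, 0.1933, 0.1754, 0.2739]

t=0: π = [0.2500, 0.1667, 0.0833, 0.2500, 0.2500]
t=1: π = [0.2222, 0.1458, 0.1528, 0.1944, 0.2847]
t=2: π = [0.2083, 0.1505, 0.1817, 0.1800, 0.2795]
t=3: π = [0.2056, 0.1517, 0.1905, 0.1767, 0.2755]
t=4: π = [0.2053, 0.1519, 0.1927, 0.1757, 0.2742]
t=5: π = [0.2053, 0.1520, 0.1933, 0.1754, 0.2739]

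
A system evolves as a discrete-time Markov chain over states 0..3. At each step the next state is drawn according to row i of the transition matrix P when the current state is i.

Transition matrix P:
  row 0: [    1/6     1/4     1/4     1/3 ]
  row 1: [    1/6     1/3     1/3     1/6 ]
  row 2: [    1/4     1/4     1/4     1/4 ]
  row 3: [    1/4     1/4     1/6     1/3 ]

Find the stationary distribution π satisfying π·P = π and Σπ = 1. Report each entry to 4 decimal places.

Balance equations π_j = Σ_i π_i·P[i][j]:
  π_0 = 1/6·π_0 + 1/6·π_1 + 1/4·π_2 + 1/4·π_3
  π_1 = 1/4·π_0 + 1/3·π_1 + 1/4·π_2 + 1/4·π_3
  π_2 = 1/4·π_0 + 1/3·π_1 + 1/4·π_2 + 1/6·π_3
  normalize: π_0 + π_1 + π_2 + π_3 = 1
Solving the linear system gives exactly π = [30/143, 3/11, 394/1573, 420/1573].

π = [0.2098, 0.2727, 0.2505, 0.2670]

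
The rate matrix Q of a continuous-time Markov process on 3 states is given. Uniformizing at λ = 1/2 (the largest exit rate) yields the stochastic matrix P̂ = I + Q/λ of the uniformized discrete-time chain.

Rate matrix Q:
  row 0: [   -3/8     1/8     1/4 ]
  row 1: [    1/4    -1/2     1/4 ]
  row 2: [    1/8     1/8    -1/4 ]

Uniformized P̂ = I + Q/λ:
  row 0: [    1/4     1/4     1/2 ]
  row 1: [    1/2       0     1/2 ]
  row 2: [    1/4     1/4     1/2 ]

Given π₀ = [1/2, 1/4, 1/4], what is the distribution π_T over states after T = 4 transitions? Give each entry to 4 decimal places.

t=0: π = [0.5000, 0.2500, 0.2500]
t=1: π = [0.3125, 0.1875, 0.5000]
t=2: π = [0.2969, 0.2031, 0.5000]
t=3: π = [0.3008, 0.1992, 0.5000]
t=4: π = [0.2998, 0.2002, 0.5000]

π = [0.2998, 0.2002, 0.5000]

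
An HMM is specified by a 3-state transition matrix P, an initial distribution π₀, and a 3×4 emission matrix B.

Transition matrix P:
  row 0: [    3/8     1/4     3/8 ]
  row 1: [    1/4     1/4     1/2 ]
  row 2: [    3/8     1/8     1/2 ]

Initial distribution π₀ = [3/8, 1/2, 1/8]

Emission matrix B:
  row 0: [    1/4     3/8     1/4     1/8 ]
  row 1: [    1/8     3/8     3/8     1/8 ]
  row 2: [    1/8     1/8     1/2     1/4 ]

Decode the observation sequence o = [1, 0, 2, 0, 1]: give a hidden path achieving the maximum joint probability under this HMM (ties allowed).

t=0: δ = [1.406e-01, 1.875e-01, 1.562e-02]  (obs o_0=1)
t=1: δ = [1.318e-02, 5.859e-03, 1.172e-02]  ψ = [0, 1, 1]  (obs o_1=0)
t=2: δ = [1.236e-03, 1.236e-03, 2.930e-03]  ψ = [0, 0, 2]  (obs o_2=2)
t=3: δ = [2.747e-04, 4.578e-05, 1.831e-04]  ψ = [2, 2, 2]  (obs o_3=0)
t=4: δ = [3.862e-05, 2.575e-05, 1.287e-05]  ψ = [0, 0, 0]  (obs o_4=1)
backtrack: best end state = 0; path = [1, 2, 2, 0, 0]

path = [1, 2, 2, 0, 0]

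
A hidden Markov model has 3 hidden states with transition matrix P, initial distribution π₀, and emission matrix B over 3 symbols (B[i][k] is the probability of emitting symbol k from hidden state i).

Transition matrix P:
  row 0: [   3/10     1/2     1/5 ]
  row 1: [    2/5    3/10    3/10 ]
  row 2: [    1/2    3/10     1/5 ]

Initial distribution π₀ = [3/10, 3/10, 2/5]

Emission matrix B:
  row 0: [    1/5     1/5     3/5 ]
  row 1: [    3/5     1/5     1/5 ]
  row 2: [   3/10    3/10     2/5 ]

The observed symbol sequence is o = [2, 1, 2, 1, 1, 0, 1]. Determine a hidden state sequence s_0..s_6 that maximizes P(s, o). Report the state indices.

t=0: δ = [1.800e-01, 6.000e-02, 1.600e-01]  (obs o_0=2)
t=1: δ = [1.600e-02, 1.800e-02, 1.080e-02]  ψ = [2, 0, 0]  (obs o_1=1)
t=2: δ = [4.320e-03, 1.600e-03, 2.160e-03]  ψ = [1, 0, 1]  (obs o_2=2)
t=3: δ = [2.592e-04, 4.320e-04, 2.592e-04]  ψ = [0, 0, 0]  (obs o_3=1)
t=4: δ = [3.456e-05, 2.592e-05, 3.888e-05]  ψ = [1, 0, 1]  (obs o_4=1)
t=5: δ = [3.888e-06, 1.037e-05, 2.333e-06]  ψ = [2, 0, 1]  (obs o_5=0)
t=6: δ = [8.294e-07, 6.221e-07, 9.331e-07]  ψ = [1, 1, 1]  (obs o_6=1)
backtrack: best end state = 2; path = [0, 1, 0, 1, 0, 1, 2]

path = [0, 1, 0, 1, 0, 1, 2]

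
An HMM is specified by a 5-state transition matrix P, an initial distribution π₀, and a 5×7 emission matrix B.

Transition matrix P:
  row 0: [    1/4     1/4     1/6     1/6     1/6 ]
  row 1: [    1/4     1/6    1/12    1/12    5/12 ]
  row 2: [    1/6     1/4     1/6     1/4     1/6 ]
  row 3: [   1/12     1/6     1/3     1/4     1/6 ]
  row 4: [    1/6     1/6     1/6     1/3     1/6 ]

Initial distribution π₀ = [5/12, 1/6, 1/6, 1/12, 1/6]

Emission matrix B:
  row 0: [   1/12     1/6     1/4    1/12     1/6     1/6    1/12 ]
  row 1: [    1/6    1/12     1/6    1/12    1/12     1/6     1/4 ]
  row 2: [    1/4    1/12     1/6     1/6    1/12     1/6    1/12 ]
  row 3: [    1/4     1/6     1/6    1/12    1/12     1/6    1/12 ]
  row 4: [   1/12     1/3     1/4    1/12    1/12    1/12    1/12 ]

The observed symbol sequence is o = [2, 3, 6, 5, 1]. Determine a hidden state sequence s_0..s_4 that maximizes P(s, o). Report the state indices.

t=0: δ = [1.042e-01, 2.778e-02, 2.778e-02, 1.389e-02, 4.167e-02]  (obs o_0=2)
t=1: δ = [2.170e-03, 2.170e-03, 2.894e-03, 1.447e-03, 1.447e-03]  ψ = [0, 0, 0, 0, 0]  (obs o_1=3)
t=2: δ = [4.521e-05, 1.808e-04, 4.019e-05, 6.028e-05, 7.535e-05]  ψ = [0, 2, 2, 2, 1]  (obs o_2=6)
t=3: δ = [7.535e-06, 5.023e-06, 3.349e-06, 4.186e-06, 6.279e-06]  ψ = [1, 1, 3, 4, 1]  (obs o_3=5)
t=4: δ = [3.140e-07, 1.570e-07, 1.163e-07, 3.489e-07, 6.977e-07]  ψ = [0, 0, 3, 4, 1]  (obs o_4=1)
backtrack: best end state = 4; path = [0, 2, 1, 1, 4]

path = [0, 2, 1, 1, 4]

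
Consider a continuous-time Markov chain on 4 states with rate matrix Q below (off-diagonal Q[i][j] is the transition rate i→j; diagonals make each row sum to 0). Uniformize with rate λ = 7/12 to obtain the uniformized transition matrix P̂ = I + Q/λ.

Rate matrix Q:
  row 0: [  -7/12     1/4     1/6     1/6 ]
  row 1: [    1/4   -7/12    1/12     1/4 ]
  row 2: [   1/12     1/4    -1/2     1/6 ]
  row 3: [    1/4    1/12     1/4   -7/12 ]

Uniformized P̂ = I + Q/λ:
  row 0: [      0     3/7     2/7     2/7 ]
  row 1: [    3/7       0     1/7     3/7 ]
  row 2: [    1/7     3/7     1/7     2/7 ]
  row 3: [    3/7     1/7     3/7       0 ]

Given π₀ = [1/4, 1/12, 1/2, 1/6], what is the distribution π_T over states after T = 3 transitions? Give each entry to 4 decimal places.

π = [0.2369, 0.2636, 0.2592, 0.2403]

t=0: π = [0.2500, 0.0833, 0.5000, 0.1667]
t=1: π = [0.1786, 0.3452, 0.2262, 0.2500]
t=2: π = [0.2874, 0.2092, 0.2398, 0.2636]
t=3: π = [0.2369, 0.2636, 0.2592, 0.2403]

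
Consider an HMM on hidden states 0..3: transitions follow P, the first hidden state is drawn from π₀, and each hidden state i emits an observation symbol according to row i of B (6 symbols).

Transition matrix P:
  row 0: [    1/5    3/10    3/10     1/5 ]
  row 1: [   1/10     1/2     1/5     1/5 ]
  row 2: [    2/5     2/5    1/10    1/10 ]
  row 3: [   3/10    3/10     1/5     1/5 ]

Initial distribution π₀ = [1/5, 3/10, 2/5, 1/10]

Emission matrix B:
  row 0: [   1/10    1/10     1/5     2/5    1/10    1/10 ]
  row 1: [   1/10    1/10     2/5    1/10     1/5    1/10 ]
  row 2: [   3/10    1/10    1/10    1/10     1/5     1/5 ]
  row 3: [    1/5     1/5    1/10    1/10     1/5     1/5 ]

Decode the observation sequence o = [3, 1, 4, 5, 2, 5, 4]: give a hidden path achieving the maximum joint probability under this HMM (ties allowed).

path = [0, 1, 1, 1, 1, 1, 1]

t=0: δ = [8.000e-02, 3.000e-02, 4.000e-02, 1.000e-02]  (obs o_0=3)
t=1: δ = [1.600e-03, 2.400e-03, 2.400e-03, 3.200e-03]  ψ = [0, 0, 0, 0]  (obs o_1=1)
t=2: δ = [9.600e-05, 2.400e-04, 1.280e-04, 1.280e-04]  ψ = [2, 1, 3, 3]  (obs o_2=4)
t=3: δ = [5.120e-06, 1.200e-05, 9.600e-06, 9.600e-06]  ψ = [2, 1, 1, 1]  (obs o_3=5)
t=4: δ = [7.680e-07, 2.400e-06, 2.400e-07, 2.400e-07]  ψ = [2, 1, 1, 1]  (obs o_4=2)
t=5: δ = [2.400e-08, 1.200e-07, 9.600e-08, 9.600e-08]  ψ = [1, 1, 1, 1]  (obs o_5=5)
t=6: δ = [3.840e-09, 1.200e-08, 4.800e-09, 4.800e-09]  ψ = [2, 1, 1, 1]  (obs o_6=4)
backtrack: best end state = 1; path = [0, 1, 1, 1, 1, 1, 1]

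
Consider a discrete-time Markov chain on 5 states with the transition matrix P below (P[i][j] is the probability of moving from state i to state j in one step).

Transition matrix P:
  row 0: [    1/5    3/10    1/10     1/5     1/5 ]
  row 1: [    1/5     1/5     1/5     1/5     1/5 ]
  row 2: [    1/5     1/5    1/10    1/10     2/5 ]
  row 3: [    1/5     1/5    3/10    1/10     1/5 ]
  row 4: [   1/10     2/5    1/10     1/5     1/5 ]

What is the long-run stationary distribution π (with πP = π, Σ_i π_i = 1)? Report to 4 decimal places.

Balance equations π_j = Σ_i π_i·P[i][j]:
  π_0 = 1/5·π_0 + 1/5·π_1 + 1/5·π_2 + 1/5·π_3 + 1/10·π_4
  π_1 = 3/10·π_0 + 1/5·π_1 + 1/5·π_2 + 1/5·π_3 + 2/5·π_4
  π_2 = 1/10·π_0 + 1/5·π_1 + 1/10·π_2 + 3/10·π_3 + 1/10·π_4
  π_3 = 1/5·π_0 + 1/5·π_1 + 1/10·π_2 + 1/10·π_3 + 1/5·π_4
  normalize: π_0 + π_1 + π_2 + π_3 + π_4 = 1
Solving the linear system gives exactly π = [1096/6199, 1637/6199, 991/6199, 1037/6199, 1438/6199].

π = [0.1768, 0.2641, 0.1599, 0.1673, 0.2320]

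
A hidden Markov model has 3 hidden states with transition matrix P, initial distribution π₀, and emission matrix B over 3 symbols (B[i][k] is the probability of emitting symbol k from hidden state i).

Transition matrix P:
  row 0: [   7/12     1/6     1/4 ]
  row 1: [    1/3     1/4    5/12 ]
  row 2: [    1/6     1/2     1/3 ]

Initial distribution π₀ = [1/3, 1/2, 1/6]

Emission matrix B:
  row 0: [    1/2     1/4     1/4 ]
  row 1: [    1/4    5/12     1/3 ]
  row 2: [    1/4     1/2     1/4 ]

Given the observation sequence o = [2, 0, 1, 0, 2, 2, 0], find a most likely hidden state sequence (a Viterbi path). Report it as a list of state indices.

path = [1, 0, 0, 0, 0, 0, 0]

t=0: δ = [8.333e-02, 1.667e-01, 4.167e-02]  (obs o_0=2)
t=1: δ = [2.778e-02, 1.042e-02, 1.736e-02]  ψ = [1, 1, 1]  (obs o_1=0)
t=2: δ = [4.051e-03, 3.617e-03, 3.472e-03]  ψ = [0, 2, 0]  (obs o_2=1)
t=3: δ = [1.182e-03, 4.340e-04, 3.768e-04]  ψ = [0, 2, 1]  (obs o_3=0)
t=4: δ = [1.723e-04, 6.564e-05, 7.385e-05]  ψ = [0, 0, 0]  (obs o_4=2)
t=5: δ = [2.513e-05, 1.231e-05, 1.077e-05]  ψ = [0, 2, 0]  (obs o_5=2)
t=6: δ = [7.329e-06, 1.346e-06, 1.570e-06]  ψ = [0, 2, 0]  (obs o_6=0)
backtrack: best end state = 0; path = [1, 0, 0, 0, 0, 0, 0]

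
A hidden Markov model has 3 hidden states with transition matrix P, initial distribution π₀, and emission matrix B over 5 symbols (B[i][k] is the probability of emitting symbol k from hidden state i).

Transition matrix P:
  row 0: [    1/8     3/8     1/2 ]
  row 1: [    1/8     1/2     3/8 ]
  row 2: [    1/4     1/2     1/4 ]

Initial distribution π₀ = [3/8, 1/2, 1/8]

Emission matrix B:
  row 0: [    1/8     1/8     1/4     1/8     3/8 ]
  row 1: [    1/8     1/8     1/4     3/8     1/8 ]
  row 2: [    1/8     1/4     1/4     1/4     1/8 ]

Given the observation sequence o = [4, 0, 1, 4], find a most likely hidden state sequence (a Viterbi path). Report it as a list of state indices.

t=0: δ = [1.406e-01, 6.250e-02, 1.562e-02]  (obs o_0=4)
t=1: δ = [2.197e-03, 6.592e-03, 8.789e-03]  ψ = [0, 0, 0]  (obs o_1=0)
t=2: δ = [2.747e-04, 5.493e-04, 6.180e-04]  ψ = [2, 2, 1]  (obs o_2=1)
t=3: δ = [5.794e-05, 3.862e-05, 2.575e-05]  ψ = [2, 2, 1]  (obs o_3=4)
backtrack: best end state = 0; path = [0, 1, 2, 0]

path = [0, 1, 2, 0]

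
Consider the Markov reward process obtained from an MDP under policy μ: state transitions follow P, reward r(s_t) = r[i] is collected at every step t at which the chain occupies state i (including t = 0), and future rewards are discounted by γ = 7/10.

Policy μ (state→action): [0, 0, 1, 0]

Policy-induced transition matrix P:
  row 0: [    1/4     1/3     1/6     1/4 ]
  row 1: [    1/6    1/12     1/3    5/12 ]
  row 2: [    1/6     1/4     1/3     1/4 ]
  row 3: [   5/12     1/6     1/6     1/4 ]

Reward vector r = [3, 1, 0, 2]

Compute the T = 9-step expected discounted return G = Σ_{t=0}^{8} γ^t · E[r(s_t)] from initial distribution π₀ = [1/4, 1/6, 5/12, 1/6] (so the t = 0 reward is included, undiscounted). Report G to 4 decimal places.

t=0: π = [0.2500, 0.1667, 0.4167, 0.1667], E[r] = 1.2500, γ^t·E[r] = 1.250000, running G = 1.250000
t=1: π = [0.2292, 0.2292, 0.2639, 0.2778], E[r] = 1.4722, γ^t·E[r] = 1.030556, running G = 2.280556
t=2: π = [0.2552, 0.2078, 0.2488, 0.2882], E[r] = 1.5498, γ^t·E[r] = 0.759387, running G = 3.039942
t=3: π = [0.2600, 0.2126, 0.2428, 0.2846], E[r] = 1.5618, γ^t·E[r] = 0.535706, running G = 3.575648
t=4: π = [0.2595, 0.2125, 0.2426, 0.2854], E[r] = 1.5618, γ^t·E[r] = 0.375000, running G = 3.950648
t=5: π = [0.2597, 0.2124, 0.2425, 0.2854], E[r] = 1.5622, γ^t·E[r] = 0.262560, running G = 4.213208
t=6: π = [0.2597, 0.2124, 0.2425, 0.2854], E[r] = 1.5622, γ^t·E[r] = 0.183795, running G = 4.397003
t=7: π = [0.2597, 0.2124, 0.2425, 0.2854], E[r] = 1.5622, γ^t·E[r] = 0.128656, running G = 4.525659
t=8: π = [0.2597, 0.2124, 0.2425, 0.2854], E[r] = 1.5622, γ^t·E[r] = 0.090060, running G = 4.615719

G = 4.6157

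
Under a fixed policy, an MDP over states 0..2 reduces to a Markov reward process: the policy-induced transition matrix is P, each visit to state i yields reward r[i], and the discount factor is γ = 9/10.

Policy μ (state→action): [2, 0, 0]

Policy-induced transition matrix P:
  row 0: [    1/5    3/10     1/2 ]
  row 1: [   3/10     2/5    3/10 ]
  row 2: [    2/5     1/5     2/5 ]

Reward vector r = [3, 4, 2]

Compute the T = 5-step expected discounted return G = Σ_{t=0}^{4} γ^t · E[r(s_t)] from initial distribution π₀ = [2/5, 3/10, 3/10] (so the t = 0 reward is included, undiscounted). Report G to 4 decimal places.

G = 11.9403

t=0: π = [0.4000, 0.3000, 0.3000], E[r] = 3.0000, γ^t·E[r] = 3.000000, running G = 3.000000
t=1: π = [0.2900, 0.3000, 0.4100], E[r] = 2.8900, γ^t·E[r] = 2.601000, running G = 5.601000
t=2: π = [0.3120, 0.2890, 0.3990], E[r] = 2.8900, γ^t·E[r] = 2.340900, running G = 7.941900
t=3: π = [0.3087, 0.2890, 0.4023], E[r] = 2.8867, γ^t·E[r] = 2.104404, running G = 10.046304
t=4: π = [0.3094, 0.2887, 0.4020], E[r] = 2.8867, γ^t·E[r] = 1.893964, running G = 11.940268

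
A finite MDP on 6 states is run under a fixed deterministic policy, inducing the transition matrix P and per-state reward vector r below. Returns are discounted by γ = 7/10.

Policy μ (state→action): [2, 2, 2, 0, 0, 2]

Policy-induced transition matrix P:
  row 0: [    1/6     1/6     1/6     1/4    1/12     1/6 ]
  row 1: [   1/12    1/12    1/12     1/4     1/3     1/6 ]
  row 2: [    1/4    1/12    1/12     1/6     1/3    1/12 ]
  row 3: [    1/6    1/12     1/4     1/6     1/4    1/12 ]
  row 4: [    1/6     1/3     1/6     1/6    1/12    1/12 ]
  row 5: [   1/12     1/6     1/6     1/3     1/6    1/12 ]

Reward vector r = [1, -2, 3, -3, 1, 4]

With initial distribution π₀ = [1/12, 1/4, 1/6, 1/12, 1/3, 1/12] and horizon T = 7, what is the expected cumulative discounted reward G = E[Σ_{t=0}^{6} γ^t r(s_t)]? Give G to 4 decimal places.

t=0: π = [0.0833, 0.2500, 0.1667, 0.0833, 0.3333, 0.0833], E[r] = 0.5000, γ^t·E[r] = 0.500000, running G = 0.500000
t=1: π = [0.1528, 0.1806, 0.1389, 0.2083, 0.2083, 0.1111], E[r] = 0.2361, γ^t·E[r] = 0.165278, running G = 0.665278
t=2: π = [0.1539, 0.1574, 0.1574, 0.2130, 0.2072, 0.1111], E[r] = 0.3241, γ^t·E[r] = 0.158796, running G = 0.824074
t=3: π = [0.1574, 0.1572, 0.1582, 0.2111, 0.2068, 0.1093], E[r] = 0.3280, γ^t·E[r] = 0.112514, running G = 0.936588
t=4: π = [0.1576, 0.1573, 0.1580, 0.2111, 0.2065, 0.1096], E[r] = 0.3285, γ^t·E[r] = 0.078862, running G = 1.015450
t=5: π = [0.1576, 0.1572, 0.1580, 0.2112, 0.2065, 0.1096], E[r] = 0.3284, γ^t·E[r] = 0.055191, running G = 1.070641
t=6: π = [0.1576, 0.1572, 0.1580, 0.2112, 0.2065, 0.1096], E[r] = 0.3284, γ^t·E[r] = 0.038637, running G = 1.109277

G = 1.1093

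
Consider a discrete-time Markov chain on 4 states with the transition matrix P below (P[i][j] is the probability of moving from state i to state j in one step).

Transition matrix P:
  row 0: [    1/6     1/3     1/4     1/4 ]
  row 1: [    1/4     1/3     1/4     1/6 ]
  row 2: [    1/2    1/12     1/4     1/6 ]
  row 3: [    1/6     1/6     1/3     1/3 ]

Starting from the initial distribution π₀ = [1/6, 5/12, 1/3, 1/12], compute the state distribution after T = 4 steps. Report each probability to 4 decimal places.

π = [0.2754, 0.2283, 0.2689, 0.2274]

t=0: π = [0.1667, 0.4167, 0.3333, 0.0833]
t=1: π = [0.3125, 0.2361, 0.2569, 0.1944]
t=2: π = [0.2720, 0.2367, 0.2662, 0.2251]
t=3: π = [0.2751, 0.2293, 0.2688, 0.2269]
t=4: π = [0.2754, 0.2283, 0.2689, 0.2274]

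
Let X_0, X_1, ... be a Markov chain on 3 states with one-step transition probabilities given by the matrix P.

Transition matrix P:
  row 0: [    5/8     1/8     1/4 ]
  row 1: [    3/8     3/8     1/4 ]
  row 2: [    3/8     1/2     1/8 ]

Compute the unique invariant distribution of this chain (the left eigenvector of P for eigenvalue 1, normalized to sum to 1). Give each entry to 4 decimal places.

π = [0.5000, 0.2778, 0.2222]

Balance equations π_j = Σ_i π_i·P[i][j]:
  π_0 = 5/8·π_0 + 3/8·π_1 + 3/8·π_2
  π_1 = 1/8·π_0 + 3/8·π_1 + 1/2·π_2
  normalize: π_0 + π_1 + π_2 = 1
Solving the linear system gives exactly π = [1/2, 5/18, 2/9].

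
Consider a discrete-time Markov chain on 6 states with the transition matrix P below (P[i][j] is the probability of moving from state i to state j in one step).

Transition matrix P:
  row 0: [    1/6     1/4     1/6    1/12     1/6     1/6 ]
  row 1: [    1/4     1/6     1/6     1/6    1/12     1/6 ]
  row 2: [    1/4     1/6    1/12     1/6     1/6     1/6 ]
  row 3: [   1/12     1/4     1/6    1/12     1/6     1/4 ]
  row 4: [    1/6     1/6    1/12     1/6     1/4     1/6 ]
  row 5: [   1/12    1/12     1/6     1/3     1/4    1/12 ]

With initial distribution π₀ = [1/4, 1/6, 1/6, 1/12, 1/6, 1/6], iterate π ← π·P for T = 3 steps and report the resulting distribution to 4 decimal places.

t=0: π = [0.2500, 0.1667, 0.1667, 0.0833, 0.1667, 0.1667]
t=1: π = [0.1736, 0.1806, 0.1389, 0.1667, 0.1806, 0.1597]
t=2: π = [0.1661, 0.1817, 0.1400, 0.1649, 0.1800, 0.1672]
t=3: π = [0.1658, 0.1803, 0.1400, 0.1670, 0.1805, 0.1665]

π = [0.1658, 0.1803, 0.1400, 0.1670, 0.1805, 0.1665]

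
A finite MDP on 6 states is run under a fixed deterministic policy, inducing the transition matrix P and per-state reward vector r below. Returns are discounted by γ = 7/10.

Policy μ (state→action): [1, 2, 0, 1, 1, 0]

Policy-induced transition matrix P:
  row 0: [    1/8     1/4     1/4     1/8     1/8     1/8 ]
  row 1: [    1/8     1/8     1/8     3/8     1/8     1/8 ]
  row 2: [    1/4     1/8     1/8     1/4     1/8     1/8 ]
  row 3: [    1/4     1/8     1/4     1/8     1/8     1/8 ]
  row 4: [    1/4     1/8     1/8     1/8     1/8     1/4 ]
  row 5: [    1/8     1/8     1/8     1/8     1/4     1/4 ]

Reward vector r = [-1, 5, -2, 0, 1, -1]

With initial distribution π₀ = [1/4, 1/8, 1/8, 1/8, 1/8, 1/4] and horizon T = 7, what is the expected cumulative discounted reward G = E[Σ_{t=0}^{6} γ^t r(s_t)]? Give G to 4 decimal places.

G = 0.4360

t=0: π = [0.2500, 0.1250, 0.1250, 0.1250, 0.1250, 0.2500], E[r] = 0.0000, γ^t·E[r] = 0.000000, running G = 0.000000
t=1: π = [0.1719, 0.1563, 0.1719, 0.1719, 0.1563, 0.1719], E[r] = 0.2500, γ^t·E[r] = 0.175000, running G = 0.175000
t=2: π = [0.1875, 0.1465, 0.1680, 0.1855, 0.1465, 0.1660], E[r] = 0.1895, γ^t·E[r] = 0.092832, running G = 0.267832
t=3: π = [0.1875, 0.1484, 0.1716, 0.1826, 0.1458, 0.1641], E[r] = 0.1931, γ^t·E[r] = 0.066239, running G = 0.334071
t=4: π = [0.1875, 0.1484, 0.1713, 0.1836, 0.1455, 0.1637], E[r] = 0.1939, γ^t·E[r] = 0.046565, running G = 0.380635
t=5: π = [0.1875, 0.1484, 0.1714, 0.1835, 0.1455, 0.1637], E[r] = 0.1937, γ^t·E[r] = 0.032554, running G = 0.413189
t=6: π = [0.1875, 0.1484, 0.1714, 0.1835, 0.1455, 0.1636], E[r] = 0.1937, γ^t·E[r] = 0.022791, running G = 0.435980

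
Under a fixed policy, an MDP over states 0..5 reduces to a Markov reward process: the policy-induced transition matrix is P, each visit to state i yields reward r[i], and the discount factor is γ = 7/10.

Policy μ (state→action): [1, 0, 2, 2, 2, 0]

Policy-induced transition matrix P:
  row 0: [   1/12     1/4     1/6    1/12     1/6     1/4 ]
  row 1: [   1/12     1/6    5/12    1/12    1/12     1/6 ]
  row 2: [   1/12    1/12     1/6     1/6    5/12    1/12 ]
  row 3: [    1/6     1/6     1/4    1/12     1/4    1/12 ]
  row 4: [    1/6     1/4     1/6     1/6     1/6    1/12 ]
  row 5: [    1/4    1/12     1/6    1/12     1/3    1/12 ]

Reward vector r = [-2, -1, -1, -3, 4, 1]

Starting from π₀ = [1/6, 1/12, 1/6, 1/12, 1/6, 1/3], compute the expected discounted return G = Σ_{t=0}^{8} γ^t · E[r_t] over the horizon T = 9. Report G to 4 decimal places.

G = 0.3509

t=0: π = [0.1667, 0.0833, 0.1667, 0.0833, 0.1667, 0.3333], E[r] = 0.1667, γ^t·E[r] = 0.166667, running G = 0.166667
t=1: π = [0.1597, 0.1528, 0.1944, 0.1111, 0.2639, 0.1181], E[r] = 0.1736, γ^t·E[r] = 0.121528, running G = 0.288194
t=2: π = [0.1343, 0.1759, 0.2141, 0.1215, 0.2315, 0.1227], E[r] = 0.0255, γ^t·E[r] = 0.012477, running G = 0.300671
t=3: π = [0.1332, 0.1691, 0.2208, 0.1205, 0.2361, 0.1204], E[r] = 0.0472, γ^t·E[r] = 0.016177, running G = 0.316849
t=4: π = [0.1331, 0.1690, 0.2190, 0.1214, 0.2379, 0.1196], E[r] = 0.0527, γ^t·E[r] = 0.012648, running G = 0.329497
t=5: π = [0.1332, 0.1694, 0.2190, 0.1214, 0.2374, 0.1196], E[r] = 0.0501, γ^t·E[r] = 0.008419, running G = 0.337915
t=6: π = [0.1332, 0.1693, 0.2191, 0.1214, 0.2374, 0.1196], E[r] = 0.0502, γ^t·E[r] = 0.005907, running G = 0.343822
t=7: π = [0.1332, 0.1693, 0.2191, 0.1214, 0.2374, 0.1196], E[r] = 0.0503, γ^t·E[r] = 0.004144, running G = 0.347967
t=8: π = [0.1332, 0.1693, 0.2191, 0.1214, 0.2374, 0.1196], E[r] = 0.0503, γ^t·E[r] = 0.002900, running G = 0.350867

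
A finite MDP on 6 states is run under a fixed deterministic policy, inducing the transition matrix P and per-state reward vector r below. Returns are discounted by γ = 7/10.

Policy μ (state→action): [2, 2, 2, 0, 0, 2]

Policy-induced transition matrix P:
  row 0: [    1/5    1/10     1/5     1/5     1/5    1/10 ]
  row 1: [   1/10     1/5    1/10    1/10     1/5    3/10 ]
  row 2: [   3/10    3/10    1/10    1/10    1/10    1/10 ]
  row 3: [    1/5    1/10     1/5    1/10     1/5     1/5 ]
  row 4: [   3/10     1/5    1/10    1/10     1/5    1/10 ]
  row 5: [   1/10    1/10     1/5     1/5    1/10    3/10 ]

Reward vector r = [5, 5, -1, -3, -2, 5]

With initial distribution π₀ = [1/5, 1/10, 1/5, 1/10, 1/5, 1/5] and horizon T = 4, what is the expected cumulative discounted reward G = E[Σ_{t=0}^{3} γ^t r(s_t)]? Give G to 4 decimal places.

t=0: π = [0.2000, 0.1000, 0.2000, 0.1000, 0.2000, 0.2000], E[r] = 1.6000, γ^t·E[r] = 1.600000, running G = 1.600000
t=1: π = [0.2100, 0.1700, 0.1500, 0.1400, 0.1600, 0.1700], E[r] = 1.8600, γ^t·E[r] = 1.302000, running G = 2.902000
t=2: π = [0.1970, 0.1630, 0.1520, 0.1380, 0.1680, 0.1820], E[r] = 1.8080, γ^t·E[r] = 0.885920, running G = 3.787920
t=3: π = [0.1975, 0.1635, 0.1517, 0.1379, 0.1666, 0.1828], E[r] = 1.8204, γ^t·E[r] = 0.624397, running G = 4.412317

G = 4.4123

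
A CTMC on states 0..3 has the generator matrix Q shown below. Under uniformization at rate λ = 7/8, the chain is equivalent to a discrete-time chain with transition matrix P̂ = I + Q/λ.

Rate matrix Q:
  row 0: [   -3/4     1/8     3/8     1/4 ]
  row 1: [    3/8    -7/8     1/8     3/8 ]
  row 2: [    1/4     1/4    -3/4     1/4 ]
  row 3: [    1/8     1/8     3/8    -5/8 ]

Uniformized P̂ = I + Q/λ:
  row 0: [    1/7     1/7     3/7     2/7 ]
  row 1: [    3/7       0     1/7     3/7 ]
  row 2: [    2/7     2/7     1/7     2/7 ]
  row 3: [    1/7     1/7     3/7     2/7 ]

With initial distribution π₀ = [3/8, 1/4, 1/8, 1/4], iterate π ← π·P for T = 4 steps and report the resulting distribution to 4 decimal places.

t=0: π = [0.3750, 0.2500, 0.1250, 0.2500]
t=1: π = [0.2321, 0.1250, 0.3214, 0.3214]
t=2: π = [0.2245, 0.1709, 0.3010, 0.3036]
t=3: π = [0.2347, 0.1614, 0.2937, 0.3101]
t=4: π = [0.2309, 0.1618, 0.2985, 0.3088]

π = [0.2309, 0.1618, 0.2985, 0.3088]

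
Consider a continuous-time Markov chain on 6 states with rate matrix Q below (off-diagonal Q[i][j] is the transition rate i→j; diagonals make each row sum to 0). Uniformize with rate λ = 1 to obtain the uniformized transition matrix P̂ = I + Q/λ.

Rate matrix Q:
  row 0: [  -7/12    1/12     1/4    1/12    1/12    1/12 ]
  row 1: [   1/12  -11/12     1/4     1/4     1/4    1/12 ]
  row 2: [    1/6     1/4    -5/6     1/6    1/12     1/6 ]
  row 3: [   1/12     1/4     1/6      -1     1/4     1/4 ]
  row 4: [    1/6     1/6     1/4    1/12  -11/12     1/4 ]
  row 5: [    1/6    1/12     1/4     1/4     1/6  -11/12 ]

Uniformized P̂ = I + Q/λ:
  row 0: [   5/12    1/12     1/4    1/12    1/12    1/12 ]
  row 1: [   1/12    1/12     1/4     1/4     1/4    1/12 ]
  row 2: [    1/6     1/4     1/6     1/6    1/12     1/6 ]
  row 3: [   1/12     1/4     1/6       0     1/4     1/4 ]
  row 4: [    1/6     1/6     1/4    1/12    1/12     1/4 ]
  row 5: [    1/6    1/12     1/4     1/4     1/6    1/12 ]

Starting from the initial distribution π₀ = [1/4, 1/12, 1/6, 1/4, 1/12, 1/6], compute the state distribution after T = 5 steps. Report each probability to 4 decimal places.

t=0: π = [0.2500, 0.0833, 0.1667, 0.2500, 0.0833, 0.1667]
t=1: π = [0.2014, 0.1597, 0.2153, 0.1181, 0.1528, 0.1528]
t=2: π = [0.1939, 0.1516, 0.2222, 0.1435, 0.1424, 0.1464]
t=3: π = [0.1905, 0.1562, 0.2195, 0.1396, 0.1447, 0.1495]
t=4: π = [0.1897, 0.1552, 0.2201, 0.1409, 0.1451, 0.1490]
t=5: π = [0.1894, 0.1556, 0.2199, 0.1406, 0.1451, 0.1493]

π = [0.1894, 0.1556, 0.2199, 0.1406, 0.1451, 0.1493]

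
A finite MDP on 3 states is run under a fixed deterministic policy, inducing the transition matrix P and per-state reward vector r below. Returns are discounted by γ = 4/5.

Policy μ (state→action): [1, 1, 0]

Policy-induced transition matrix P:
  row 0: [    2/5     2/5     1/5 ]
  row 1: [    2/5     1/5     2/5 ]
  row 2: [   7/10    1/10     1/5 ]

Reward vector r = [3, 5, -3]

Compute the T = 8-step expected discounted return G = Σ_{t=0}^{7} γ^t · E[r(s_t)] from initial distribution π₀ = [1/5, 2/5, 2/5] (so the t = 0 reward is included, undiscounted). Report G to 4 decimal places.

t=0: π = [0.2000, 0.4000, 0.4000], E[r] = 1.4000, γ^t·E[r] = 1.400000, running G = 1.400000
t=1: π = [0.5200, 0.2000, 0.2800], E[r] = 1.7200, γ^t·E[r] = 1.376000, running G = 2.776000
t=2: π = [0.4840, 0.2760, 0.2400], E[r] = 2.1120, γ^t·E[r] = 1.351680, running G = 4.127680
t=3: π = [0.4720, 0.2728, 0.2552], E[r] = 2.0144, γ^t·E[r] = 1.031373, running G = 5.159053
t=4: π = [0.4766, 0.2689, 0.2546], E[r] = 2.0104, γ^t·E[r] = 0.823460, running G = 5.982513
t=5: π = [0.4764, 0.2699, 0.2538], E[r] = 2.0171, γ^t·E[r] = 0.660949, running G = 6.643462
t=6: π = [0.4761, 0.2699, 0.2540], E[r] = 2.0160, γ^t·E[r] = 0.528473, running G = 7.171935
t=7: π = [0.4762, 0.2698, 0.2540], E[r] = 2.0158, γ^t·E[r] = 0.422740, running G = 7.594675

G = 7.5947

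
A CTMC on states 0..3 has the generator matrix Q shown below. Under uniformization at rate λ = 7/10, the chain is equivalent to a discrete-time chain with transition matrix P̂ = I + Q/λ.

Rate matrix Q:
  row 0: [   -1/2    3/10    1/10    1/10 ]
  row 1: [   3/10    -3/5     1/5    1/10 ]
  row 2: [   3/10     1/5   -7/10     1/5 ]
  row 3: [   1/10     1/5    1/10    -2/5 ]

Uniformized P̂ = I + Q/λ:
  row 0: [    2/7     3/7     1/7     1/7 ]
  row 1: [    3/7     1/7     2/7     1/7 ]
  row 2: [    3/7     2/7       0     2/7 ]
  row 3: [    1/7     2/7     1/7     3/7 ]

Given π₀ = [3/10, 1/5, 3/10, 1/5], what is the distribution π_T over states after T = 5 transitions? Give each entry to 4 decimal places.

t=0: π = [0.3000, 0.2000, 0.3000, 0.2000]
t=1: π = [0.3286, 0.3000, 0.1286, 0.2429]
t=2: π = [0.3122, 0.2898, 0.1673, 0.2306]
t=3: π = [0.3181, 0.2889, 0.1603, 0.2327]
t=4: π = [0.3167, 0.2899, 0.1612, 0.2322]
t=5: π = [0.3170, 0.2895, 0.1612, 0.2322]

π = [0.3170, 0.2895, 0.1612, 0.2322]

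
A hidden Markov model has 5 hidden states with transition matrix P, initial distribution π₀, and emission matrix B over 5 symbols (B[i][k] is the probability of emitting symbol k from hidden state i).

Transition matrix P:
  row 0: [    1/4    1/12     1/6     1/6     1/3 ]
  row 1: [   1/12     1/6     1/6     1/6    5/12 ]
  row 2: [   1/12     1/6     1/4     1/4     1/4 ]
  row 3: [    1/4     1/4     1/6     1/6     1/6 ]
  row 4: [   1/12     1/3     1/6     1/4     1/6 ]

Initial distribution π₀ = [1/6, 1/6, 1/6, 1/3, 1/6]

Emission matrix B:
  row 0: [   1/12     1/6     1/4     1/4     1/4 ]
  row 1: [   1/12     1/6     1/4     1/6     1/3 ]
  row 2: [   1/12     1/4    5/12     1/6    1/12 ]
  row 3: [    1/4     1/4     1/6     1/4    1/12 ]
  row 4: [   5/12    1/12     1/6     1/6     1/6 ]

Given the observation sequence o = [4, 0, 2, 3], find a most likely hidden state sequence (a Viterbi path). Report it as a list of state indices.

path = [1, 4, 1, 4]

t=0: δ = [4.167e-02, 5.556e-02, 1.389e-02, 2.778e-02, 2.778e-02]  (obs o_0=4)
t=1: δ = [8.681e-04, 7.716e-04, 7.716e-04, 2.315e-03, 9.645e-03]  ψ = [0, 1, 1, 1, 1]  (obs o_1=0)
t=2: δ = [2.009e-04, 8.038e-04, 6.698e-04, 4.019e-04, 2.679e-04]  ψ = [4, 4, 4, 4, 4]  (obs o_2=2)
t=3: δ = [2.512e-05, 2.233e-05, 2.791e-05, 4.186e-05, 5.582e-05]  ψ = [3, 1, 2, 2, 1]  (obs o_3=3)
backtrack: best end state = 4; path = [1, 4, 1, 4]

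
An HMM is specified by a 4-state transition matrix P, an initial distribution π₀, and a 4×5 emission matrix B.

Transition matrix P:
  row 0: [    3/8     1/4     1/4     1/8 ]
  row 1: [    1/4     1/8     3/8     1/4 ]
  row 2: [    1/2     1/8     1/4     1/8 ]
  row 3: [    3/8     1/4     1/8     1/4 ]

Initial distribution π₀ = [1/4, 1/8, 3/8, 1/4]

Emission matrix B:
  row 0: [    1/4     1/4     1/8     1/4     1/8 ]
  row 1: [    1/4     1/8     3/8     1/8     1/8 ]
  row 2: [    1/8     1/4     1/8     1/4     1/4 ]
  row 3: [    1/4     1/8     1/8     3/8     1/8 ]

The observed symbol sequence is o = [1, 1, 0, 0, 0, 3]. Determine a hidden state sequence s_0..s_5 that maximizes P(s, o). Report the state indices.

t=0: δ = [6.250e-02, 1.562e-02, 9.375e-02, 3.125e-02]  (obs o_0=1)
t=1: δ = [1.172e-02, 1.953e-03, 5.859e-03, 1.465e-03]  ψ = [2, 0, 2, 2]  (obs o_1=1)
t=2: δ = [1.099e-03, 7.324e-04, 3.662e-04, 3.662e-04]  ψ = [0, 0, 0, 0]  (obs o_2=0)
t=3: δ = [1.030e-04, 6.866e-05, 3.433e-05, 4.578e-05]  ψ = [0, 0, 0, 1]  (obs o_3=0)
t=4: δ = [9.656e-06, 6.437e-06, 3.219e-06, 4.292e-06]  ψ = [0, 0, 0, 1]  (obs o_4=0)
t=5: δ = [9.052e-07, 3.017e-07, 6.035e-07, 6.035e-07]  ψ = [0, 0, 0, 1]  (obs o_5=3)
backtrack: best end state = 0; path = [2, 0, 0, 0, 0, 0]

path = [2, 0, 0, 0, 0, 0]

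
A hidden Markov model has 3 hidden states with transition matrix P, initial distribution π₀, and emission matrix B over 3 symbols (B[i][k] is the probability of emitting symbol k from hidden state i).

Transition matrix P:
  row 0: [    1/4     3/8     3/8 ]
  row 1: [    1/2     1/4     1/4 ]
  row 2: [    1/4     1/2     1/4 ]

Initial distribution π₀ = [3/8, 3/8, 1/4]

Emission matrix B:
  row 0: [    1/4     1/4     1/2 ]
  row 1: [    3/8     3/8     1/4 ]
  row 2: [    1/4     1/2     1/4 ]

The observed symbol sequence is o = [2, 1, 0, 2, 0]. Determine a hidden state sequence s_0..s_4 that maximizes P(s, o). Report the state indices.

path = [0, 2, 1, 0, 1]

t=0: δ = [1.875e-01, 9.375e-02, 6.250e-02]  (obs o_0=2)
t=1: δ = [1.172e-02, 2.637e-02, 3.516e-02]  ψ = [0, 0, 0]  (obs o_1=1)
t=2: δ = [3.296e-03, 6.592e-03, 2.197e-03]  ψ = [1, 2, 2]  (obs o_2=0)
t=3: δ = [1.648e-03, 4.120e-04, 4.120e-04]  ψ = [1, 1, 1]  (obs o_3=2)
t=4: δ = [1.030e-04, 2.317e-04, 1.545e-04]  ψ = [0, 0, 0]  (obs o_4=0)
backtrack: best end state = 1; path = [0, 2, 1, 0, 1]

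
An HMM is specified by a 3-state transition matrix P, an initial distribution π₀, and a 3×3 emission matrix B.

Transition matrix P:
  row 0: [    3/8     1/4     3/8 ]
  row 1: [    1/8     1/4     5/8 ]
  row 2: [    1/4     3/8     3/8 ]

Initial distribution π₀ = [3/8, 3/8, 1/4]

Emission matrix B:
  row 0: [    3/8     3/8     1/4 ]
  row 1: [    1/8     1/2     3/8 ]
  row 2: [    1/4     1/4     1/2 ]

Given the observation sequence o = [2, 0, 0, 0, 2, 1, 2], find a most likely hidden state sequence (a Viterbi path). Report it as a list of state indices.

path = [1, 2, 0, 0, 2, 1, 2]

t=0: δ = [9.375e-02, 1.406e-01, 1.250e-01]  (obs o_0=2)
t=1: δ = [1.318e-02, 5.859e-03, 2.197e-02]  ψ = [0, 2, 1]  (obs o_1=0)
t=2: δ = [2.060e-03, 1.030e-03, 2.060e-03]  ψ = [2, 2, 2]  (obs o_2=0)
t=3: δ = [2.897e-04, 9.656e-05, 1.931e-04]  ψ = [0, 2, 0]  (obs o_3=0)
t=4: δ = [2.716e-05, 2.716e-05, 5.431e-05]  ψ = [0, 0, 0]  (obs o_4=2)
t=5: δ = [5.092e-06, 1.018e-05, 5.092e-06]  ψ = [2, 2, 2]  (obs o_5=1)
t=6: δ = [4.774e-07, 9.548e-07, 3.183e-06]  ψ = [0, 1, 1]  (obs o_6=2)
backtrack: best end state = 2; path = [1, 2, 0, 0, 2, 1, 2]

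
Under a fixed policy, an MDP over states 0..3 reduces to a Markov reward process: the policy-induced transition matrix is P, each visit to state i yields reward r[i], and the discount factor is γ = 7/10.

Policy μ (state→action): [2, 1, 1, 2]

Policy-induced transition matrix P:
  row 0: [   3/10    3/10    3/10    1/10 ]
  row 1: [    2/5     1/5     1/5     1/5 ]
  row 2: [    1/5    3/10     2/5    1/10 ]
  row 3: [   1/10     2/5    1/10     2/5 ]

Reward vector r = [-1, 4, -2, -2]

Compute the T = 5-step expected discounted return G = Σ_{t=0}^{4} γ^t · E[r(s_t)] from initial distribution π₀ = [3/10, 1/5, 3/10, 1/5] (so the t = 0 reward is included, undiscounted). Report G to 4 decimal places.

t=0: π = [0.3000, 0.2000, 0.3000, 0.2000], E[r] = -0.5000, γ^t·E[r] = -0.500000, running G = -0.500000
t=1: π = [0.2500, 0.3000, 0.2700, 0.1800], E[r] = 0.0500, γ^t·E[r] = 0.035000, running G = -0.465000
t=2: π = [0.2670, 0.2880, 0.2610, 0.1840], E[r] = -0.0050, γ^t·E[r] = -0.002450, running G = -0.467450
t=3: π = [0.2659, 0.2896, 0.2605, 0.1840], E[r] = 0.0035, γ^t·E[r] = 0.001201, running G = -0.466250
t=4: π = [0.2661, 0.2894, 0.2603, 0.1842], E[r] = 0.0028, γ^t·E[r] = 0.000660, running G = -0.465589

G = -0.4656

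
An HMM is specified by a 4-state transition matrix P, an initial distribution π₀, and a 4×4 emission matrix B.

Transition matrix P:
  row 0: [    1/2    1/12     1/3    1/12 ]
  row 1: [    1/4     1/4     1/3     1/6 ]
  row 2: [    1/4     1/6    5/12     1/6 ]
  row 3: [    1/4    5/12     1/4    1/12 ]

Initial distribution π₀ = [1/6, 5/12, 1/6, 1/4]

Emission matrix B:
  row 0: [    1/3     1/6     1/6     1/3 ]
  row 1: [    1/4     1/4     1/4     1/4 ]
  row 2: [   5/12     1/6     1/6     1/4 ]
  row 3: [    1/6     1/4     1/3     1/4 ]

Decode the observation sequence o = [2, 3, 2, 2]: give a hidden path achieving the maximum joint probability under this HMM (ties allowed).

t=0: δ = [2.778e-02, 1.042e-01, 2.778e-02, 8.333e-02]  (obs o_0=2)
t=1: δ = [8.681e-03, 8.681e-03, 8.681e-03, 4.340e-03]  ψ = [1, 3, 1, 1]  (obs o_1=3)
t=2: δ = [7.234e-04, 5.425e-04, 6.028e-04, 4.823e-04]  ψ = [0, 1, 2, 1]  (obs o_2=2)
t=3: δ = [6.028e-05, 5.023e-05, 4.186e-05, 3.349e-05]  ψ = [0, 3, 2, 2]  (obs o_3=2)
backtrack: best end state = 0; path = [1, 0, 0, 0]

path = [1, 0, 0, 0]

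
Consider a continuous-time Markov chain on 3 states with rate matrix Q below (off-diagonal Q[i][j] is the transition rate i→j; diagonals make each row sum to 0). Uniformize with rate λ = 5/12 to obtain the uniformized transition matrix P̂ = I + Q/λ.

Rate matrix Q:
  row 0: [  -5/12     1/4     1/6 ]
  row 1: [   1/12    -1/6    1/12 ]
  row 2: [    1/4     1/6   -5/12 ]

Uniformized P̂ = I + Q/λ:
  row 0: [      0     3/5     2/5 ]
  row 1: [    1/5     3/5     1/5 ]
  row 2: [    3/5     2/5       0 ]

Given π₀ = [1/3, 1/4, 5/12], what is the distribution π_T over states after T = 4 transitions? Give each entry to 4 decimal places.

t=0: π = [0.3333, 0.2500, 0.4167]
t=1: π = [0.3000, 0.5167, 0.1833]
t=2: π = [0.2133, 0.5633, 0.2233]
t=3: π = [0.2467, 0.5553, 0.1980]
t=4: π = [0.2299, 0.5604, 0.2097]

π = [0.2299, 0.5604, 0.2097]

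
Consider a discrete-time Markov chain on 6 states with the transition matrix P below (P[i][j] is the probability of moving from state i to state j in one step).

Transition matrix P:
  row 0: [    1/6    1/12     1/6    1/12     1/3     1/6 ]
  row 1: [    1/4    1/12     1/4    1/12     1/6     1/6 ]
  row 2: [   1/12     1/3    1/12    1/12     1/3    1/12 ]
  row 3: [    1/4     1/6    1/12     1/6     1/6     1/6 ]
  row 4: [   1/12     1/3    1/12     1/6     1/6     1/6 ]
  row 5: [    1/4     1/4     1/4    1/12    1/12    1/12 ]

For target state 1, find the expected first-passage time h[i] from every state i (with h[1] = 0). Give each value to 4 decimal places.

First-step conditioning: h[1] = 0; for i ≠ 1, h[i] = 1 + Σ_k P[i][k]·h[k].
  h[0] = 1 + 1/6·h[0] + 1/6·h[2] + 1/12·h[3] + 1/3·h[4] + 1/6·h[5]
  h[2] = 1 + 1/12·h[0] + 1/12·h[2] + 1/12·h[3] + 1/3·h[4] + 1/12·h[5]
  h[3] = 1 + 1/4·h[0] + 1/12·h[2] + 1/6·h[3] + 1/6·h[4] + 1/6·h[5]
  h[4] = 1 + 1/12·h[0] + 1/12·h[2] + 1/6·h[3] + 1/6·h[4] + 1/6·h[5]
  h[5] = 1 + 1/4·h[0] + 1/4·h[2] + 1/12·h[3] + 1/12·h[4] + 1/12·h[5]
Solving the 5×5 linear system over states ≠ 1 gives exactly h = [53112/11195, 0, 41364/11195, 51292/11195, 8488/2239, 9300/2239] (h[1] = 0 is the target).

h = [4.7443, 0.0000, 3.6949, 4.5817, 3.7910, 4.1536]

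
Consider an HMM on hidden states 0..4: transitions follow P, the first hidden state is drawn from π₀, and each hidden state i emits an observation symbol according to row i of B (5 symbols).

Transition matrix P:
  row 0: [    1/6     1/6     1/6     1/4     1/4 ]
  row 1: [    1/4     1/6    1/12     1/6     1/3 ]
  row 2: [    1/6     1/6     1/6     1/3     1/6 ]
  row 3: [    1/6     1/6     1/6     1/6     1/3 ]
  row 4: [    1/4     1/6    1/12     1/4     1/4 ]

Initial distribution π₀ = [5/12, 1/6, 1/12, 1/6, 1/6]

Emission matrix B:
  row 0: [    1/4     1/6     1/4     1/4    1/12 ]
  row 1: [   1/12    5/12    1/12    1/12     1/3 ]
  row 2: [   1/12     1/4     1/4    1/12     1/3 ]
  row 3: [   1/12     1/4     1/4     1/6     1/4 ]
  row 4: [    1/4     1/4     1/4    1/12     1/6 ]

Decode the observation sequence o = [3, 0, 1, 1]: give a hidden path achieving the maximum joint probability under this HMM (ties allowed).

t=0: δ = [1.042e-01, 1.389e-02, 6.944e-03, 2.778e-02, 1.389e-02]  (obs o_0=3)
t=1: δ = [4.340e-03, 1.447e-03, 1.447e-03, 2.170e-03, 6.510e-03]  ψ = [0, 0, 0, 0, 0]  (obs o_1=0)
t=2: δ = [2.713e-04, 4.521e-04, 1.808e-04, 4.069e-04, 4.069e-04]  ψ = [4, 4, 0, 4, 4]  (obs o_2=1)
t=3: δ = [1.884e-05, 3.140e-05, 1.695e-05, 2.543e-05, 3.768e-05]  ψ = [1, 1, 3, 4, 1]  (obs o_3=1)
backtrack: best end state = 4; path = [0, 4, 1, 4]

path = [0, 4, 1, 4]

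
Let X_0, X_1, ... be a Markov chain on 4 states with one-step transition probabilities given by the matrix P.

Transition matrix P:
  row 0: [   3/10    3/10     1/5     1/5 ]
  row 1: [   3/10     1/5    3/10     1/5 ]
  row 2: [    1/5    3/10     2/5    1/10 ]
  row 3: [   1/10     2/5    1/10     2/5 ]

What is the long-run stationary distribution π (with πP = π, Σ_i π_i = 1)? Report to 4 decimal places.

Balance equations π_j = Σ_i π_i·P[i][j]:
  π_0 = 3/10·π_0 + 3/10·π_1 + 1/5·π_2 + 1/10·π_3
  π_1 = 3/10·π_0 + 1/5·π_1 + 3/10·π_2 + 2/5·π_3
  π_2 = 1/5·π_0 + 3/10·π_1 + 2/5·π_2 + 1/10·π_3
  normalize: π_0 + π_1 + π_2 + π_3 = 1
Solving the linear system gives exactly π = [80/347, 203/694, 90/347, 151/694].

π = [0.2305, 0.2925, 0.2594, 0.2176]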